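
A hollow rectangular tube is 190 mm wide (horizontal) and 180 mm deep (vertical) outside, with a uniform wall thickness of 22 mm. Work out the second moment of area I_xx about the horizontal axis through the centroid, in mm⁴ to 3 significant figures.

Treat the section as a set of non-overlapping primitives; coordinates are from the bounding-box lower-left.
Outer rectangle: 190 × 180, A = 34 200 mm², y = 90 mm, Ī = 92 340 000 mm⁴.
Inner void (subtracted): 146 × 136, A = 19 856 mm², y = 90 mm, Ī = 30 604 715 mm⁴.
By symmetry the centroid is at mid-height, ȳ = 90 mm.
All pieces are centred on the horizontal axis through the centroid, so I = ΣĪ (holes subtracted) = 61 735 285 mm⁴.

I_xx ≈ 6.17 × 10⁷ mm⁴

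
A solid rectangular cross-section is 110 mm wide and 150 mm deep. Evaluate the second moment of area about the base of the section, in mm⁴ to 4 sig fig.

The section: 110 × 150, A = 16 500 mm², y = 75 mm, Ī = 30 937 500 mm⁴.
Transfer it to the base of the section using Ī + A·d² with d = y − 0:
  the section: d = 75 mm → contributes +123 750 000 mm⁴
Total I = 123 750 000 mm⁴.

I_base ≈ 1.238 × 10⁸ mm⁴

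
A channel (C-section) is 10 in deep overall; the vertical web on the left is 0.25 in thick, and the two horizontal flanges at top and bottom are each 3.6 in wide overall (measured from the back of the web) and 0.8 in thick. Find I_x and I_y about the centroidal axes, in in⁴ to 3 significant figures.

Break the section into simple shapes (no overlaps), measuring from the bottom-left corner of the bounding box.
Web: 0.25 × 10, A = 2.5 in², y = 5 in, Ī = 20.833 in⁴.
Top flange (beyond web): 3.35 × 0.8, A = 2.68 in², y = 9.6 in, Ī = 0.14293 in⁴.
Bottom flange (beyond web): 3.35 × 0.8, A = 2.68 in², y = 0.4 in, Ī = 0.14293 in⁴.
By symmetry the centroid is at mid-height, ȳ = 5 in.
Transfer each piece to the centroidal x-axis using Ī + A·d² with d = y − 5:
  web: d = 0 in → contributes +20.833 in⁴
  top flange (beyond web): d = 4.6 in → contributes +56.852 in⁴
  bottom flange (beyond web): d = -4.6 in → contributes +56.852 in⁴
Total I = 134.54 in⁴.
For the y-axis: x̄ = 1.3525 in.
Repeating about the centroidal y-axis gives I_y = 10.549 in⁴.

I_x ≈ 135 in⁴, I_y ≈ 10.5 in⁴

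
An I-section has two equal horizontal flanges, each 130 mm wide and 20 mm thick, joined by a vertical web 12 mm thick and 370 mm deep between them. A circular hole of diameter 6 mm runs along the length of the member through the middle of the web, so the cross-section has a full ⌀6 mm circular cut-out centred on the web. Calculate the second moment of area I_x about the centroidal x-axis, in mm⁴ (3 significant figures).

I_x ≈ 2.49 × 10⁸ mm⁴

Break the section into simple shapes (no overlaps), measuring from the bottom-left corner of the bounding box.
Bottom flange: 130 × 20, A = 2 600 mm², y = 10 mm, Ī = 86 667 mm⁴.
Web: 12 × 370, A = 4 440 mm², y = 205 mm, Ī = 50 653 000 mm⁴.
Top flange: 130 × 20, A = 2 600 mm², y = 400 mm, Ī = 86 667 mm⁴.
Hole (subtracted): ⌀6, A = 28.274 mm², y = 205 mm, Ī = 63.617 mm⁴.
By symmetry the centroid is at mid-height, ȳ = 205 mm.
Transfer each piece to the centroidal x-axis using Ī + A·d² with d = y − 205:
  bottom flange: d = -195 mm → contributes +98 951 667 mm⁴
  web: d = 0 mm → contributes +50 653 000 mm⁴
  top flange: d = 195 mm → contributes +98 951 667 mm⁴
  hole: d = 0 mm → contributes −63.617 mm⁴
Total I = 248 556 270 mm⁴.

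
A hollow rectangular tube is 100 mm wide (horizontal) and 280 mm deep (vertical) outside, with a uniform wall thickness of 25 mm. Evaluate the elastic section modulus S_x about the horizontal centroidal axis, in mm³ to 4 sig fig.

Decompose the section into non-overlapping parts with the origin at the bottom-left of its bounding rectangle.
Outer rectangle: 100 × 280, A = 28 000 mm², y = 140 mm, Ī = 182 933 333 mm⁴.
Inner void (subtracted): 50 × 230, A = 11 500 mm², y = 140 mm, Ī = 50 695 833 mm⁴.
By symmetry the centroid is at mid-height, ȳ = 140 mm.
All pieces are centred on the horizontal centroidal axis, so I = ΣĪ (holes subtracted) = 132 237 500 mm⁴.
Extreme fibre distance c = 140 mm; S = I/c = 944 554 mm³.

S_x ≈ 9.446 × 10⁵ mm³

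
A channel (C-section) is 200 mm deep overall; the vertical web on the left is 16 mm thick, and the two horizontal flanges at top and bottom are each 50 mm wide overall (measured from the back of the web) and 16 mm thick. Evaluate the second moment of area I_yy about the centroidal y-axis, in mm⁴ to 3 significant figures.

Split into non-overlapping primitives; take the origin at the lower-left of the bounding box.
Web: 16 × 200, A = 3 200 mm², x = 8 mm, Ī = 68 267 mm⁴.
Top flange (beyond web): 34 × 16, A = 544 mm², x = 33 mm, Ī = 52 405 mm⁴.
Bottom flange (beyond web): 34 × 16, A = 544 mm², x = 33 mm, Ī = 52 405 mm⁴.
Centroid: x̄ = ΣA·x / ΣA = 14.343 mm.
Transfer each piece to the centroidal y-axis using Ī + A·d² with d = x − 14.343:
  web: d = -6.3433 mm → contributes +197 026 mm⁴
  top flange (beyond web): d = 18.657 mm → contributes +241 757 mm⁴
  bottom flange (beyond web): d = 18.657 mm → contributes +241 757 mm⁴
Total I = 680 540 mm⁴.

I_yy ≈ 6.81 × 10⁵ mm⁴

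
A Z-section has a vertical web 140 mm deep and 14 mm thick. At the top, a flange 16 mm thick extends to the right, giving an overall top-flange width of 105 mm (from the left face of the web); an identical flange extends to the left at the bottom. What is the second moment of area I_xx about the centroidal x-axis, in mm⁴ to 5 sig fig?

Treat the section as a set of non-overlapping primitives; coordinates are from the bounding-box lower-left.
Web: 14 × 140, A = 1 960 mm², y = 70 mm, Ī = 3 201 333 mm⁴.
Top flange (beyond web): 91 × 16, A = 1 456 mm², y = 132 mm, Ī = 31061.33 mm⁴.
Bottom flange (beyond web): 91 × 16, A = 1 456 mm², y = 8 mm, Ī = 31061.33 mm⁴.
Centroid: ȳ = ΣA·y / ΣA = 70 mm.
Transfer each piece to the centroidal x-axis using Ī + A·d² with d = y − 70:
  web: d = 0 mm → contributes +3 201 333 mm⁴
  top flange (beyond web): d = 62 mm → contributes +5 627 925 mm⁴
  bottom flange (beyond web): d = -62 mm → contributes +5 627 925 mm⁴
Total I = 14 457 184 mm⁴.

I_xx ≈ 1.4457 × 10⁷ mm⁴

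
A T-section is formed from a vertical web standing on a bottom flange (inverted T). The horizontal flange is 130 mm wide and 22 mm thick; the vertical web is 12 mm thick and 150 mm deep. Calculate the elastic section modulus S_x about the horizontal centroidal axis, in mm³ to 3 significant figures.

Break the section into simple shapes (no overlaps), measuring from the bottom-left corner of the bounding box.
Flange: 130 × 22, A = 2 860 mm², y = 11 mm, Ī = 115 353 mm⁴.
Web: 12 × 150, A = 1 800 mm², y = 97 mm, Ī = 3 375 000 mm⁴.
Centroid: ȳ = ΣA·y / ΣA = 44.219 mm.
Transfer each piece to the horizontal centroidal axis using Ī + A·d² with d = y − 44.219:
  flange: d = -33.219 mm → contributes +3 271 347 mm⁴
  web: d = 52.781 mm → contributes +8 389 523 mm⁴
Total I = 11 660 870 mm⁴.
Extreme fibre distance c = 127.78 mm; S = I/c = 91 257 mm³.

S_x ≈ 9.13 × 10⁴ mm³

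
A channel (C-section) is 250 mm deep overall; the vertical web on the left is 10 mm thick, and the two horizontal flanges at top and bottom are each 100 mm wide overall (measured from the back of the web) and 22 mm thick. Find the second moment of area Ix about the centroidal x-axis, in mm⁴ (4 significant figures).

Ix ≈ 6.464 × 10⁷ mm⁴

Treat the section as a set of non-overlapping primitives; coordinates are from the bounding-box lower-left.
Web: 10 × 250, A = 2 500 mm², y = 125 mm, Ī = 13 020 833 mm⁴.
Top flange (beyond web): 90 × 22, A = 1 980 mm², y = 239 mm, Ī = 79 860 mm⁴.
Bottom flange (beyond web): 90 × 22, A = 1 980 mm², y = 11 mm, Ī = 79 860 mm⁴.
By symmetry the centroid is at mid-height, ȳ = 125 mm.
Transfer each piece to the centroidal x-axis using Ī + A·d² with d = y − 125:
  web: d = 0 mm → contributes +13 020 833 mm⁴
  top flange (beyond web): d = 114 mm → contributes +25 811 940 mm⁴
  bottom flange (beyond web): d = -114 mm → contributes +25 811 940 mm⁴
Total I = 64 644 713 mm⁴.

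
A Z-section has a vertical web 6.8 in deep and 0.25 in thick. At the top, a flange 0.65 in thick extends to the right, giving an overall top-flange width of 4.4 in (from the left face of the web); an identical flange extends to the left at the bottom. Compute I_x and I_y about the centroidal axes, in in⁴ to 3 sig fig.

Split into non-overlapping primitives; take the origin at the lower-left of the bounding box.
Web: 0.25 × 6.8, A = 1.7 in², y = 3.4 in, Ī = 6.5507 in⁴.
Top flange (beyond web): 4.15 × 0.65, A = 2.6975 in², y = 6.475 in, Ī = 0.094974 in⁴.
Bottom flange (beyond web): 4.15 × 0.65, A = 2.6975 in², y = 0.325 in, Ī = 0.094974 in⁴.
Centroid: ȳ = ΣA·y / ΣA = 3.4 in.
Transfer each piece to the centroidal x-axis using Ī + A·d² with d = y − 3.4:
  web: d = 0 in → contributes +6.5507 in⁴
  top flange (beyond web): d = 3.075 in → contributes +25.602 in⁴
  bottom flange (beyond web): d = -3.075 in → contributes +25.602 in⁴
Total I = 57.754 in⁴.
For the y-axis: x̄ = 4.275 in.
Repeating about the centroidal y-axis gives I_y = 33.864 in⁴.

I_x ≈ 57.8 in⁴, I_y ≈ 33.9 in⁴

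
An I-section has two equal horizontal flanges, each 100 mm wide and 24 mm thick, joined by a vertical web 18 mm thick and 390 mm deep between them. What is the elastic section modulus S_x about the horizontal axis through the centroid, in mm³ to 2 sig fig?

Split into non-overlapping primitives; take the origin at the lower-left of the bounding box.
Bottom flange: 100 × 24, A = 2 400 mm², y = 12 mm, Ī = 115 200 mm⁴.
Web: 18 × 390, A = 7 020 mm², y = 219 mm, Ī = 88 978 500 mm⁴.
Top flange: 100 × 24, A = 2 400 mm², y = 426 mm, Ī = 115 200 mm⁴.
By symmetry the centroid is at mid-height, ȳ = 219 mm.
Transfer each piece to the horizontal axis through the centroid using Ī + A·d² with d = y − 219:
  bottom flange: d = -207 mm → contributes +102 952 800 mm⁴
  web: d = 0 mm → contributes +88 978 500 mm⁴
  top flange: d = 207 mm → contributes +102 952 800 mm⁴
Total I = 294 884 100 mm⁴.
Extreme fibre distance c = 219 mm; S = I/c = 1 346 503 mm³.

S_x ≈ 1.3 × 10⁶ mm³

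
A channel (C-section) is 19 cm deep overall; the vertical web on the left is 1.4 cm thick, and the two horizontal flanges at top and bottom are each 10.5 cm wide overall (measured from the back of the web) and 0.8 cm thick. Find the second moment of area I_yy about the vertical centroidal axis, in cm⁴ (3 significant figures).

I_yy ≈ 364 cm⁴

Break the section into simple shapes (no overlaps), measuring from the bottom-left corner of the bounding box.
Web: 1.4 × 19, A = 26.6 cm², x = 0.7 cm, Ī = 4.3447 cm⁴.
Top flange (beyond web): 9.1 × 0.8, A = 7.28 cm², x = 5.95 cm, Ī = 50.238 cm⁴.
Bottom flange (beyond web): 9.1 × 0.8, A = 7.28 cm², x = 5.95 cm, Ī = 50.238 cm⁴.
Centroid: x̄ = ΣA·x / ΣA = 2.5571 cm.
Transfer each piece to the vertical centroidal axis using Ī + A·d² with d = x − 2.5571:
  web: d = -1.8571 cm → contributes +96.088 cm⁴
  top flange (beyond web): d = 3.3929 cm → contributes +134.04 cm⁴
  bottom flange (beyond web): d = 3.3929 cm → contributes +134.04 cm⁴
Total I = 364.17 cm⁴.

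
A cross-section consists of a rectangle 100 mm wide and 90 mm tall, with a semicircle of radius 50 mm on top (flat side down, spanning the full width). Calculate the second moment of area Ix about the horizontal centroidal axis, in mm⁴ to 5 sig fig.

Ix ≈ 1.8750 × 10⁷ mm⁴

Decompose the section into non-overlapping parts with the origin at the bottom-left of its bounding rectangle.
Rectangular body: 100 × 90, A = 9 000 mm², y = 45 mm, Ī = 6 075 000 mm⁴.
Semicircular cap: semicircle r = 50, A = 3926.991 mm², y = 111.2207 mm, Ī = 685 981 mm⁴.
Centroid: ȳ = ΣA·y / ΣA = 65.11666 mm.
Transfer each piece to the horizontal centroidal axis using Ī + A·d² with d = y − 65.11666:
  rectangular body: d = -20.11666 mm → contributes +9 717 121 mm⁴
  semicircular cap: d = 46.104 mm → contributes +9 033 108 mm⁴
Total I = 18 750 229 mm⁴.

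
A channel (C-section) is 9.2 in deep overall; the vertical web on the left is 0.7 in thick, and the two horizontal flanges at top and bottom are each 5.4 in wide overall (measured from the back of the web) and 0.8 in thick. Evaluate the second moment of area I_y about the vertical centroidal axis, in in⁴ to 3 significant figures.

Split into non-overlapping primitives; take the origin at the lower-left of the bounding box.
Web: 0.7 × 9.2, A = 6.44 in², x = 0.35 in, Ī = 0.26297 in⁴.
Top flange (beyond web): 4.7 × 0.8, A = 3.76 in², x = 3.05 in, Ī = 6.9215 in⁴.
Bottom flange (beyond web): 4.7 × 0.8, A = 3.76 in², x = 3.05 in, Ī = 6.9215 in⁴.
Centroid: x̄ = ΣA·x / ΣA = 1.8044 in.
Transfer each piece to the vertical centroidal axis using Ī + A·d² with d = x − 1.8044:
  web: d = -1.4544 in → contributes +13.886 in⁴
  top flange (beyond web): d = 1.2456 in → contributes +12.755 in⁴
  bottom flange (beyond web): d = 1.2456 in → contributes +12.755 in⁴
Total I = 39.396 in⁴.

I_y ≈ 39.4 in⁴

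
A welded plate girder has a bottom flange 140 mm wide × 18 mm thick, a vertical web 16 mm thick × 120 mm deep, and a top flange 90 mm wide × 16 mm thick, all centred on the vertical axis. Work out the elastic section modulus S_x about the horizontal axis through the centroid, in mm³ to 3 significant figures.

S_x ≈ 2.26 × 10⁵ mm³

Split into non-overlapping primitives; take the origin at the lower-left of the bounding box.
Bottom plate: 140 × 18, A = 2 520 mm², y = 9 mm, Ī = 68 040 mm⁴.
Web plate: 16 × 120, A = 1 920 mm², y = 78 mm, Ī = 2 304 000 mm⁴.
Top plate: 90 × 16, A = 1 440 mm², y = 146 mm, Ī = 30 720 mm⁴.
Centroid: ȳ = ΣA·y / ΣA = 65.082 mm.
Transfer each piece to the horizontal axis through the centroid using Ī + A·d² with d = y − 65.082:
  bottom plate: d = -56.082 mm → contributes +7 993 817 mm⁴
  web plate: d = 12.918 mm → contributes +2 624 418 mm⁴
  top plate: d = 80.918 mm → contributes +9 459 526 mm⁴
Total I = 20 077 761 mm⁴.
Extreme fibre distance c = 88.918 mm; S = I/c = 225 800 mm³.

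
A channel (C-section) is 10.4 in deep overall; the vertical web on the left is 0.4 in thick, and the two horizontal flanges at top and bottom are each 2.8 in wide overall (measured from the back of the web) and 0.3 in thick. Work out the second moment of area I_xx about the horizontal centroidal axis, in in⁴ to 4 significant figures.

I_xx ≈ 74.23 in⁴

Treat the section as a set of non-overlapping primitives; coordinates are from the bounding-box lower-left.
Web: 0.4 × 10.4, A = 4.16 in², y = 5.2 in, Ī = 37.4955 in⁴.
Top flange (beyond web): 2.4 × 0.3, A = 0.72 in², y = 10.25 in, Ī = 0.0054 in⁴.
Bottom flange (beyond web): 2.4 × 0.3, A = 0.72 in², y = 0.15 in, Ī = 0.0054 in⁴.
By symmetry the centroid is at mid-height, ȳ = 5.2 in.
Transfer each piece to the horizontal centroidal axis using Ī + A·d² with d = y − 5.2:
  web: d = 0 in → contributes +37.4955 in⁴
  top flange (beyond web): d = 5.05 in → contributes +18.3672 in⁴
  bottom flange (beyond web): d = -5.05 in → contributes +18.3672 in⁴
Total I = 74.2299 in⁴.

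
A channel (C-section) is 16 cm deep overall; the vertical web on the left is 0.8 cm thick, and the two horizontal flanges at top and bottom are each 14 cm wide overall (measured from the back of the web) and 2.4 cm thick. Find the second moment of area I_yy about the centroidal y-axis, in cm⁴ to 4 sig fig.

I_yy ≈ 1442 cm⁴

Split into non-overlapping primitives; take the origin at the lower-left of the bounding box.
Web: 0.8 × 16, A = 12.8 cm², x = 0.4 cm, Ī = 0.682667 cm⁴.
Top flange (beyond web): 13.2 × 2.4, A = 31.68 cm², x = 7.4 cm, Ī = 459.994 cm⁴.
Bottom flange (beyond web): 13.2 × 2.4, A = 31.68 cm², x = 7.4 cm, Ī = 459.994 cm⁴.
Centroid: x̄ = ΣA·x / ΣA = 6.22353 cm.
Transfer each piece to the centroidal y-axis using Ī + A·d² with d = x − 6.22353:
  web: d = -5.82353 cm → contributes +434.775 cm⁴
  top flange (beyond web): d = 1.17647 cm → contributes +503.841 cm⁴
  bottom flange (beyond web): d = 1.17647 cm → contributes +503.841 cm⁴
Total I = 1442.46 cm⁴.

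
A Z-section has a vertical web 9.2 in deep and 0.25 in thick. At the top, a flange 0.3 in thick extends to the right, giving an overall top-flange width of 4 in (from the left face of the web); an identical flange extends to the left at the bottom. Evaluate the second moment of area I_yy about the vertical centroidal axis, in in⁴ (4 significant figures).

I_yy ≈ 11.65 in⁴

Split into non-overlapping primitives; take the origin at the lower-left of the bounding box.
Web: 0.25 × 9.2, A = 2.3 in², x = 3.875 in, Ī = 0.0119792 in⁴.
Top flange (beyond web): 3.75 × 0.3, A = 1.125 in², x = 5.875 in, Ī = 1.31836 in⁴.
Bottom flange (beyond web): 3.75 × 0.3, A = 1.125 in², x = 1.875 in, Ī = 1.31836 in⁴.
Centroid: x̄ = ΣA·x / ΣA = 3.875 in.
Transfer each piece to the vertical centroidal axis using Ī + A·d² with d = x − 3.875:
  web: d = 0 in → contributes +0.0119792 in⁴
  top flange (beyond web): d = 2 in → contributes +5.81836 in⁴
  bottom flange (beyond web): d = -2 in → contributes +5.81836 in⁴
Total I = 11.6487 in⁴.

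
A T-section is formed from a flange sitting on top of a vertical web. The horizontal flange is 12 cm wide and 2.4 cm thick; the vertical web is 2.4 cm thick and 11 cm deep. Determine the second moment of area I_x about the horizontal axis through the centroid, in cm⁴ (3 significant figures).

I_x ≈ 898 cm⁴

Treat the section as a set of non-overlapping primitives; coordinates are from the bounding-box lower-left.
Flange: 12 × 2.4, A = 28.8 cm², y = 12.2 cm, Ī = 13.824 cm⁴.
Web: 2.4 × 11, A = 26.4 cm², y = 5.5 cm, Ī = 266.2 cm⁴.
Centroid: ȳ = ΣA·y / ΣA = 8.9957 cm.
Transfer each piece to the horizontal axis through the centroid using Ī + A·d² with d = y − 8.9957:
  flange: d = 3.2043 cm → contributes +309.54 cm⁴
  web: d = -3.4957 cm → contributes +588.8 cm⁴
Total I = 898.33 cm⁴.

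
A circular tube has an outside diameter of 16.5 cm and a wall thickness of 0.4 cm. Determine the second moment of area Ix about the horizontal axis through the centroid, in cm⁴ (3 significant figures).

Ix ≈ 656 cm⁴

Break the section into simple shapes (no overlaps), measuring from the bottom-left corner of the bounding box.
Outer circle: ⌀16.5, A = 213.82 cm², y = 8.25 cm, Ī = 3638.4 cm⁴.
Bore (subtracted): ⌀15.7, A = 193.59 cm², y = 8.25 cm, Ī = 2982.4 cm⁴.
By symmetry the centroid is at mid-height, ȳ = 8.25 cm.
All pieces are centred on the horizontal axis through the centroid, so I = ΣĪ (holes subtracted) = 655.94 cm⁴.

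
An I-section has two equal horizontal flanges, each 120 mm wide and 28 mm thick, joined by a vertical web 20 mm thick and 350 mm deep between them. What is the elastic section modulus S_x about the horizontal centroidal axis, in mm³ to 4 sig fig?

Decompose the section into non-overlapping parts with the origin at the bottom-left of its bounding rectangle.
Bottom flange: 120 × 28, A = 3 360 mm², y = 14 mm, Ī = 219 520 mm⁴.
Web: 20 × 350, A = 7 000 mm², y = 203 mm, Ī = 71 458 333 mm⁴.
Top flange: 120 × 28, A = 3 360 mm², y = 392 mm, Ī = 219 520 mm⁴.
By symmetry the centroid is at mid-height, ȳ = 203 mm.
Transfer each piece to the horizontal centroidal axis using Ī + A·d² with d = y − 203:
  bottom flange: d = -189 mm → contributes +120 242 080 mm⁴
  web: d = 0 mm → contributes +71 458 333 mm⁴
  top flange: d = 189 mm → contributes +120 242 080 mm⁴
Total I = 311 942 493 mm⁴.
Extreme fibre distance c = 203 mm; S = I/c = 1 536 663 mm³.

S_x ≈ 1.537 × 10⁶ mm³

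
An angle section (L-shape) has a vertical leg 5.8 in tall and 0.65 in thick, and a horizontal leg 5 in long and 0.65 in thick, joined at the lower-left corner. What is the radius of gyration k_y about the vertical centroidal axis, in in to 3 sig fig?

k_y ≈ 1.49 in

Decompose the section into non-overlapping parts with the origin at the bottom-left of its bounding rectangle.
Vertical leg: 0.65 × 5.8, A = 3.77 in², x = 0.325 in, Ī = 0.13274 in⁴.
Horizontal leg (remainder): 4.35 × 0.65, A = 2.8275 in², x = 2.825 in, Ī = 4.4586 in⁴.
Centroid: x̄ = ΣA·x / ΣA = 1.3964 in.
Transfer each piece to the vertical centroidal axis using Ī + A·d² with d = x − 1.3964:
  vertical leg: d = -1.0714 in → contributes +4.4605 in⁴
  horizontal leg (remainder): d = 1.4286 in → contributes +10.229 in⁴
Total I = 14.69 in⁴.
Radius of gyration: k = √(I/A) = √(14.69 / 6.5975) = 1.4922 in.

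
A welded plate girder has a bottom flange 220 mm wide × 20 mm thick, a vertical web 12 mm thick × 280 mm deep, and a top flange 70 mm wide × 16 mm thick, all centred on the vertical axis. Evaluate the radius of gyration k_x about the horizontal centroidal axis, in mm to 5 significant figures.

k_x ≈ 115.35 mm

Treat the section as a set of non-overlapping primitives; coordinates are from the bounding-box lower-left.
Bottom plate: 220 × 20, A = 4 400 mm², y = 10 mm, Ī = 146666.7 mm⁴.
Web plate: 12 × 280, A = 3 360 mm², y = 160 mm, Ī = 21 952 000 mm⁴.
Top plate: 70 × 16, A = 1 120 mm², y = 308 mm, Ī = 23893.33 mm⁴.
Centroid: ȳ = ΣA·y / ΣA = 104.3423 mm.
Transfer each piece to the horizontal centroidal axis using Ī + A·d² with d = y − 104.3423:
  bottom plate: d = -94.34234 mm → contributes +39 308 768 mm⁴
  web plate: d = 55.65766 mm → contributes +32 360 524 mm⁴
  top plate: d = 203.6577 mm → contributes +46 477 508 mm⁴
Total I = 118 146 799 mm⁴.
Radius of gyration: k = √(I/A) = √(118 146 799 / 8 880) = 115.3465 mm.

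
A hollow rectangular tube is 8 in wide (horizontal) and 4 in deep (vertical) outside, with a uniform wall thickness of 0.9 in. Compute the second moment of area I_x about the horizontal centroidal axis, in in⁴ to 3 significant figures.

Decompose the section into non-overlapping parts with the origin at the bottom-left of its bounding rectangle.
Outer rectangle: 8 × 4, A = 32 in², y = 2 in, Ī = 42.667 in⁴.
Inner void (subtracted): 6.2 × 2.2, A = 13.64 in², y = 2 in, Ī = 5.5015 in⁴.
By symmetry the centroid is at mid-height, ȳ = 2 in.
All pieces are centred on the horizontal centroidal axis, so I = ΣĪ (holes subtracted) = 37.165 in⁴.

I_x ≈ 37.2 in⁴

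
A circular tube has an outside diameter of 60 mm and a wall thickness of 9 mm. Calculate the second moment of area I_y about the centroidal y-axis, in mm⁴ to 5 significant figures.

I_y ≈ 4.8343 × 10⁵ mm⁴

Treat the section as a set of non-overlapping primitives; coordinates are from the bounding-box lower-left.
Outer circle: ⌀60, A = 2827.433 mm², x = 30 mm, Ī = 636172.5 mm⁴.
Bore (subtracted): ⌀42, A = 1385.442 mm², x = 30 mm, Ī = 152 745 mm⁴.
By symmetry the centroid is at mid-width, x̄ = 30 mm.
All pieces are centred on the centroidal y-axis, so I = ΣĪ (holes subtracted) = 483427.5 mm⁴.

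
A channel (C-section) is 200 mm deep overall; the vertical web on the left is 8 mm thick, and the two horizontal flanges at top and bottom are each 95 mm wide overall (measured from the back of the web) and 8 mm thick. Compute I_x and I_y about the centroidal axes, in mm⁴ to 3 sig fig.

I_x ≈ 1.82 × 10⁷ mm⁴, I_y ≈ 2.57 × 10⁶ mm⁴

Treat the section as a set of non-overlapping primitives; coordinates are from the bounding-box lower-left.
Web: 8 × 200, A = 1 600 mm², y = 100 mm, Ī = 5 333 333 mm⁴.
Top flange (beyond web): 87 × 8, A = 696 mm², y = 196 mm, Ī = 3 712 mm⁴.
Bottom flange (beyond web): 87 × 8, A = 696 mm², y = 4 mm, Ī = 3 712 mm⁴.
By symmetry the centroid is at mid-height, ȳ = 100 mm.
Transfer each piece to the centroidal x-axis using Ī + A·d² with d = y − 100:
  web: d = 0 mm → contributes +5 333 333 mm⁴
  top flange (beyond web): d = 96 mm → contributes +6 418 048 mm⁴
  bottom flange (beyond web): d = -96 mm → contributes +6 418 048 mm⁴
Total I = 18 169 429 mm⁴.
For the y-axis: x̄ = 26.099 mm.
Repeating about the centroidal y-axis gives I_y = 2 566 056 mm⁴.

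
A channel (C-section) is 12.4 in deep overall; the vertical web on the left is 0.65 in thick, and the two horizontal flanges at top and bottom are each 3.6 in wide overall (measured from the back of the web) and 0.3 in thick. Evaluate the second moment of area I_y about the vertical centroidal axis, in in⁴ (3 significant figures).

Treat the section as a set of non-overlapping primitives; coordinates are from the bounding-box lower-left.
Web: 0.65 × 12.4, A = 8.06 in², x = 0.325 in, Ī = 0.28378 in⁴.
Top flange (beyond web): 2.95 × 0.3, A = 0.885 in², x = 2.125 in, Ī = 0.64181 in⁴.
Bottom flange (beyond web): 2.95 × 0.3, A = 0.885 in², x = 2.125 in, Ī = 0.64181 in⁴.
Centroid: x̄ = ΣA·x / ΣA = 0.64911 in.
Transfer each piece to the vertical centroidal axis using Ī + A·d² with d = x − 0.64911:
  web: d = -0.32411 in → contributes +1.1305 in⁴
  top flange (beyond web): d = 1.4759 in → contributes +2.5696 in⁴
  bottom flange (beyond web): d = 1.4759 in → contributes +2.5696 in⁴
Total I = 6.2696 in⁴.

I_y ≈ 6.27 in⁴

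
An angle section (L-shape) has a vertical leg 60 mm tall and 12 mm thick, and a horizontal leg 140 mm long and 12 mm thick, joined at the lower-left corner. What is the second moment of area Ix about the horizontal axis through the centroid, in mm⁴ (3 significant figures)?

Treat the section as a set of non-overlapping primitives; coordinates are from the bounding-box lower-left.
Vertical leg: 12 × 60, A = 720 mm², y = 30 mm, Ī = 216 000 mm⁴.
Horizontal leg (remainder): 128 × 12, A = 1 536 mm², y = 6 mm, Ī = 18 432 mm⁴.
Centroid: ȳ = ΣA·y / ΣA = 13.66 mm.
Transfer each piece to the horizontal axis through the centroid using Ī + A·d² with d = y − 13.66:
  vertical leg: d = 16.34 mm → contributes +408 247 mm⁴
  horizontal leg (remainder): d = -7.6596 mm → contributes +108 548 mm⁴
Total I = 516 795 mm⁴.

Ix ≈ 5.17 × 10⁵ mm⁴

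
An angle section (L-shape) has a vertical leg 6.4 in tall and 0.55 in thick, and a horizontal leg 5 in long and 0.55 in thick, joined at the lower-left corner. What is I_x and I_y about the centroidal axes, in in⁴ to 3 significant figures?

I_x ≈ 24.4 in⁴, I_y ≈ 13.2 in⁴

Treat the section as a set of non-overlapping primitives; coordinates are from the bounding-box lower-left.
Vertical leg: 0.55 × 6.4, A = 3.52 in², y = 3.2 in, Ī = 12.015 in⁴.
Horizontal leg (remainder): 4.45 × 0.55, A = 2.4475 in², y = 0.275 in, Ī = 0.061697 in⁴.
Centroid: ȳ = ΣA·y / ΣA = 2.0003 in.
Transfer each piece to the centroidal x-axis using Ī + A·d² with d = y − 2.0003:
  vertical leg: d = 1.1997 in → contributes +17.081 in⁴
  horizontal leg (remainder): d = -1.7253 in → contributes +7.3475 in⁴
Total I = 24.428 in⁴.
For the y-axis: x̄ = 1.3003 in.
Repeating about the centroidal y-axis gives I_y = 13.151 in⁴.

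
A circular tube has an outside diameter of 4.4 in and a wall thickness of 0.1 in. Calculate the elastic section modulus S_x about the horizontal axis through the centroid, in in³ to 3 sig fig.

Split into non-overlapping primitives; take the origin at the lower-left of the bounding box.
Outer circle: ⌀4.4, A = 15.205 in², y = 2.2 in, Ī = 18.398 in⁴.
Bore (subtracted): ⌀4.2, A = 13.854 in², y = 2.2 in, Ī = 15.275 in⁴.
By symmetry the centroid is at mid-height, ȳ = 2.2 in.
All pieces are centred on the horizontal axis through the centroid, so I = ΣĪ (holes subtracted) = 3.1239 in⁴.
Extreme fibre distance c = 2.2 in; S = I/c = 1.42 in³.

S_x ≈ 1.42 in³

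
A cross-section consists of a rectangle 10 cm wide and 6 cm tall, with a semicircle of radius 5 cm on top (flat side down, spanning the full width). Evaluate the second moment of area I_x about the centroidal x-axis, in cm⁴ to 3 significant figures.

I_x ≈ 871 cm⁴

Treat the section as a set of non-overlapping primitives; coordinates are from the bounding-box lower-left.
Rectangular body: 10 × 6, A = 60 cm², y = 3 cm, Ī = 180 cm⁴.
Semicircular cap: semicircle r = 5, A = 39.27 cm², y = 8.1221 cm, Ī = 68.598 cm⁴.
Centroid: ȳ = ΣA·y / ΣA = 5.0262 cm.
Transfer each piece to the centroidal x-axis using Ī + A·d² with d = y − 5.0262:
  rectangular body: d = -2.0262 cm → contributes +426.33 cm⁴
  semicircular cap: d = 3.0958 cm → contributes +444.97 cm⁴
Total I = 871.31 cm⁴.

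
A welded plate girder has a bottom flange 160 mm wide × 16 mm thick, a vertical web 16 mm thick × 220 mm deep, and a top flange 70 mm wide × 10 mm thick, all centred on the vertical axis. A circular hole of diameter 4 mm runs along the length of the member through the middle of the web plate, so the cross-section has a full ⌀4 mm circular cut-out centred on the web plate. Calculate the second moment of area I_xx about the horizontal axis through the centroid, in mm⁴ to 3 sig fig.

I_xx ≈ 5.19 × 10⁷ mm⁴

Break the section into simple shapes (no overlaps), measuring from the bottom-left corner of the bounding box.
Bottom plate: 160 × 16, A = 2 560 mm², y = 8 mm, Ī = 54 613 mm⁴.
Web plate: 16 × 220, A = 3 520 mm², y = 126 mm, Ī = 14 197 333 mm⁴.
Top plate: 70 × 10, A = 700 mm², y = 241 mm, Ī = 5833.3 mm⁴.
Hole (subtracted): ⌀4, A = 12.566 mm², y = 126 mm, Ī = 12.566 mm⁴.
Centroid: ȳ = ΣA·y / ΣA = 93.258 mm.
Transfer each piece to the horizontal axis through the centroid using Ī + A·d² with d = y − 93.258:
  bottom plate: d = -85.258 mm → contributes +18 663 021 mm⁴
  web plate: d = 32.742 mm → contributes +17 970 933 mm⁴
  top plate: d = 147.74 mm → contributes +15 285 243 mm⁴
  hole: d = 32.742 mm → contributes −13 484 mm⁴
Total I = 51 905 713 mm⁴.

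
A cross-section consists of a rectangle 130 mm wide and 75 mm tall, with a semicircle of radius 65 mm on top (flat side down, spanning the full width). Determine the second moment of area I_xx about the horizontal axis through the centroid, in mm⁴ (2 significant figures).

Split into non-overlapping primitives; take the origin at the lower-left of the bounding box.
Rectangular body: 130 × 75, A = 9 750 mm², y = 37.5 mm, Ī = 4 570 313 mm⁴.
Semicircular cap: semicircle r = 65, A = 6 637 mm², y = 102.6 mm, Ī = 1 959 230 mm⁴.
Centroid: ȳ = ΣA·y / ΣA = 63.86 mm.
Transfer each piece to the horizontal axis through the centroid using Ī + A·d² with d = y − 63.86:
  rectangular body: d = -26.36 mm → contributes +11 345 260 mm⁴
  semicircular cap: d = 38.73 mm → contributes +11 912 458 mm⁴
Total I = 23 257 718 mm⁴.

I_xx ≈ 2.3 × 10⁷ mm⁴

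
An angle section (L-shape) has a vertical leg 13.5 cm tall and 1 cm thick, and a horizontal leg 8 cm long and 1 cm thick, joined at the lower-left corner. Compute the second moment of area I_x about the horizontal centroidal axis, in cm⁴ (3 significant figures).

I_x ≈ 386 cm⁴

Break the section into simple shapes (no overlaps), measuring from the bottom-left corner of the bounding box.
Vertical leg: 1 × 13.5, A = 13.5 cm², y = 6.75 cm, Ī = 205.03 cm⁴.
Horizontal leg (remainder): 7 × 1, A = 7 cm², y = 0.5 cm, Ī = 0.58333 cm⁴.
Centroid: ȳ = ΣA·y / ΣA = 4.6159 cm.
Transfer each piece to the horizontal centroidal axis using Ī + A·d² with d = y − 4.6159:
  vertical leg: d = 2.1341 cm → contributes +266.52 cm⁴
  horizontal leg (remainder): d = -4.1159 cm → contributes +119.17 cm⁴
Total I = 385.68 cm⁴.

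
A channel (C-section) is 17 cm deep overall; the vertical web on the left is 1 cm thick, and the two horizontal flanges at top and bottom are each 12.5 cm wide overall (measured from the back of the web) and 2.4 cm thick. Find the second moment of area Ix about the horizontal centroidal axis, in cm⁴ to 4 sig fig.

Treat the section as a set of non-overlapping primitives; coordinates are from the bounding-box lower-left.
Web: 1 × 17, A = 17 cm², y = 8.5 cm, Ī = 409.417 cm⁴.
Top flange (beyond web): 11.5 × 2.4, A = 27.6 cm², y = 15.8 cm, Ī = 13.248 cm⁴.
Bottom flange (beyond web): 11.5 × 2.4, A = 27.6 cm², y = 1.2 cm, Ī = 13.248 cm⁴.
By symmetry the centroid is at mid-height, ȳ = 8.5 cm.
Transfer each piece to the horizontal centroidal axis using Ī + A·d² with d = y − 8.5:
  web: d = 0 cm → contributes +409.417 cm⁴
  top flange (beyond web): d = 7.3 cm → contributes +1484.05 cm⁴
  bottom flange (beyond web): d = -7.3 cm → contributes +1484.05 cm⁴
Total I = 3377.52 cm⁴.

Ix ≈ 3378 cm⁴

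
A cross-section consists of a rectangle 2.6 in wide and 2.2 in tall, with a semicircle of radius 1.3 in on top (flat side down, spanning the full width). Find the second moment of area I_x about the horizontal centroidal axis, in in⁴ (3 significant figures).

Split into non-overlapping primitives; take the origin at the lower-left of the bounding box.
Rectangular body: 2.6 × 2.2, A = 5.72 in², y = 1.1 in, Ī = 2.3071 in⁴.
Semicircular cap: semicircle r = 1.3, A = 2.6546 in², y = 2.7517 in, Ī = 0.31348 in⁴.
Centroid: ȳ = ΣA·y / ΣA = 1.6236 in.
Transfer each piece to the horizontal centroidal axis using Ī + A·d² with d = y − 1.6236:
  rectangular body: d = -0.52358 in → contributes +3.8751 in⁴
  semicircular cap: d = 1.1282 in → contributes +3.6922 in⁴
Total I = 7.5673 in⁴.

I_x ≈ 7.57 in⁴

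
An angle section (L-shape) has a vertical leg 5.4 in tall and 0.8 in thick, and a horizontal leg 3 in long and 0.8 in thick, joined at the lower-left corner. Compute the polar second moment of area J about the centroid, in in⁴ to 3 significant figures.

Split into non-overlapping primitives; take the origin at the lower-left of the bounding box.
Vertical leg: 0.8 × 5.4, A = 4.32 in², y = 2.7 in, Ī = 10.498 in⁴.
Horizontal leg (remainder): 2.2 × 0.8, A = 1.76 in², y = 0.4 in, Ī = 0.093867 in⁴.
Centroid: ȳ = ΣA·y / ΣA = 2.0342 in.
Transfer each piece to the centroidal x-axis using Ī + A·d² with d = y − 2.0342:
  vertical leg: d = 0.66579 in → contributes +12.413 in⁴
  horizontal leg (remainder): d = -1.6342 in → contributes +4.7942 in⁴
Total I = 17.207 in⁴.
For the y-axis: x̄ = 0.83421 in.
Repeating about the centroidal y-axis gives I_y = 3.754 in⁴.
Polar second moment: J = I_x + I_y = 20.961 in⁴.

J ≈ 21.0 in⁴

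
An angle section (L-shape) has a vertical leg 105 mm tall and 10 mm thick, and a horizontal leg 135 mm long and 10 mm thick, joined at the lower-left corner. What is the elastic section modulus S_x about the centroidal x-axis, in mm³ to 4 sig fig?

S_x ≈ 2.889 × 10⁴ mm³

Treat the section as a set of non-overlapping primitives; coordinates are from the bounding-box lower-left.
Vertical leg: 10 × 105, A = 1 050 mm², y = 52.5 mm, Ī = 964 688 mm⁴.
Horizontal leg (remainder): 125 × 10, A = 1 250 mm², y = 5 mm, Ī = 10416.7 mm⁴.
Centroid: ȳ = ΣA·y / ΣA = 26.6848 mm.
Transfer each piece to the centroidal x-axis using Ī + A·d² with d = y − 26.6848:
  vertical leg: d = 25.8152 mm → contributes +1 664 434 mm⁴
  horizontal leg (remainder): d = -21.6848 mm → contributes +598 204 mm⁴
Total I = 2 262 638 mm⁴.
Extreme fibre distance c = 78.3152 mm; S = I/c = 28891.4 mm³.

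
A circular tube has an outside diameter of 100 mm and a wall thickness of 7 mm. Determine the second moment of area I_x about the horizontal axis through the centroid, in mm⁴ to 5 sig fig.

I_x ≈ 2.2236 × 10⁶ mm⁴

Break the section into simple shapes (no overlaps), measuring from the bottom-left corner of the bounding box.
Outer circle: ⌀100, A = 7853.982 mm², y = 50 mm, Ī = 4 908 739 mm⁴.
Bore (subtracted): ⌀86, A = 5808.805 mm², y = 50 mm, Ī = 2 685 120 mm⁴.
By symmetry the centroid is at mid-height, ȳ = 50 mm.
All pieces are centred on the horizontal axis through the centroid, so I = ΣĪ (holes subtracted) = 2 223 618 mm⁴.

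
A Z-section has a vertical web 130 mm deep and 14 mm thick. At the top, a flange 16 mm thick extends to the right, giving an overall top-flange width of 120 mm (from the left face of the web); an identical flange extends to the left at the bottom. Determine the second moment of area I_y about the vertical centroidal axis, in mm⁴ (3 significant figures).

I_y ≈ 1.54 × 10⁷ mm⁴

Decompose the section into non-overlapping parts with the origin at the bottom-left of its bounding rectangle.
Web: 14 × 130, A = 1 820 mm², x = 113 mm, Ī = 29 727 mm⁴.
Top flange (beyond web): 106 × 16, A = 1 696 mm², x = 173 mm, Ī = 1 588 021 mm⁴.
Bottom flange (beyond web): 106 × 16, A = 1 696 mm², x = 53 mm, Ī = 1 588 021 mm⁴.
Centroid: x̄ = ΣA·x / ΣA = 113 mm.
Transfer each piece to the vertical centroidal axis using Ī + A·d² with d = x − 113:
  web: d = 0 mm → contributes +29 727 mm⁴
  top flange (beyond web): d = 60 mm → contributes +7 693 621 mm⁴
  bottom flange (beyond web): d = -60 mm → contributes +7 693 621 mm⁴
Total I = 15 416 969 mm⁴.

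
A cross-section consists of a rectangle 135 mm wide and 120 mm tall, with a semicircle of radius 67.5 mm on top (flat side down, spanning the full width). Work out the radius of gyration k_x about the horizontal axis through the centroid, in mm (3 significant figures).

k_x ≈ 51.0 mm

Split into non-overlapping primitives; take the origin at the lower-left of the bounding box.
Rectangular body: 135 × 120, A = 16 200 mm², y = 60 mm, Ī = 19 440 000 mm⁴.
Semicircular cap: semicircle r = 67.5, A = 7156.9 mm², y = 148.65 mm, Ī = 2 278 490 mm⁴.
Centroid: ȳ = ΣA·y / ΣA = 87.163 mm.
Transfer each piece to the horizontal axis through the centroid using Ī + A·d² with d = y − 87.163:
  rectangular body: d = -27.163 mm → contributes +31 392 940 mm⁴
  semicircular cap: d = 61.485 mm → contributes +29 334 412 mm⁴
Total I = 60 727 352 mm⁴.
Radius of gyration: k = √(I/A) = √(60 727 352 / 23 357) = 50.99 mm.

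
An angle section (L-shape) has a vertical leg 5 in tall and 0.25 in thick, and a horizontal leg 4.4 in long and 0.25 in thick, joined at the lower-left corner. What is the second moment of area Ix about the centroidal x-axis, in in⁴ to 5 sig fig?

Decompose the section into non-overlapping parts with the origin at the bottom-left of its bounding rectangle.
Vertical leg: 0.25 × 5, A = 1.25 in², y = 2.5 in, Ī = 2.604167 in⁴.
Horizontal leg (remainder): 4.15 × 0.25, A = 1.0375 in², y = 0.125 in, Ī = 0.005403646 in⁴.
Centroid: ȳ = ΣA·y / ΣA = 1.422814 in.
Transfer each piece to the centroidal x-axis using Ī + A·d² with d = y − 1.422814:
  vertical leg: d = 1.077186 in → contributes +4.054578 in⁴
  horizontal leg (remainder): d = -1.297814 in → contributes +1.752887 in⁴
Total I = 5.807466 in⁴.

Ix ≈ 5.8075 in⁴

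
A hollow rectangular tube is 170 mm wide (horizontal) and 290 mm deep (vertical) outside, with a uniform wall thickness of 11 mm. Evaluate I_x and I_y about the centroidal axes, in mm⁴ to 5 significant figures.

I_x ≈ 1.0811 × 10⁸ mm⁴, I_y ≈ 4.6331 × 10⁷ mm⁴

Split into non-overlapping primitives; take the origin at the lower-left of the bounding box.
Outer rectangle: 170 × 290, A = 49 300 mm², y = 145 mm, Ī = 345 510 833 mm⁴.
Inner void (subtracted): 148 × 268, A = 39 664 mm², y = 145 mm, Ī = 237 402 261 mm⁴.
By symmetry the centroid is at mid-height, ȳ = 145 mm.
All pieces are centred on the centroidal x-axis, so I = ΣĪ (holes subtracted) = 108 108 572 mm⁴.
Repeating about the centroidal y-axis gives I_y = 46 330 812 mm⁴.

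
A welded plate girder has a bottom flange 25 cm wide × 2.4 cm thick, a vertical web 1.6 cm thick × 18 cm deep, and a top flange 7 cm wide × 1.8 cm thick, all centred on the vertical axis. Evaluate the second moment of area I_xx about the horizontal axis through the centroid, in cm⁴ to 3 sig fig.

I_xx ≈ 5950 cm⁴

Split into non-overlapping primitives; take the origin at the lower-left of the bounding box.
Bottom plate: 25 × 2.4, A = 60 cm², y = 1.2 cm, Ī = 28.8 cm⁴.
Web plate: 1.6 × 18, A = 28.8 cm², y = 11.4 cm, Ī = 777.6 cm⁴.
Top plate: 7 × 1.8, A = 12.6 cm², y = 21.3 cm, Ī = 3.402 cm⁴.
Centroid: ȳ = ΣA·y / ΣA = 6.5947 cm.
Transfer each piece to the horizontal axis through the centroid using Ī + A·d² with d = y − 6.5947:
  bottom plate: d = -5.3947 cm → contributes +1 775 cm⁴
  web plate: d = 4.8053 cm → contributes +1442.6 cm⁴
  top plate: d = 14.705 cm → contributes +2728.1 cm⁴
Total I = 5945.7 cm⁴.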